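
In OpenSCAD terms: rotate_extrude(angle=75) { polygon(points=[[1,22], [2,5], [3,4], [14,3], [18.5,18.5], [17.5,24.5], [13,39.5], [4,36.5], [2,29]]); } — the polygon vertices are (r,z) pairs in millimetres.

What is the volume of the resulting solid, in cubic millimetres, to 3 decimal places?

Profile (r,z), 9 vertices: (1,22) (2,5) (3,4) (14,3) (18.5,18.5) (17.5,24.5) (13,39.5) (4,36.5) (2,29)
edge 0: (1,22)→(2,5)  cross = 1·5 − 2·22 = -39.0000; (r_i+r_j)·cross = 3·-39.0000 = -117.0000
edge 1: (2,5)→(3,4)  cross = 2·4 − 3·5 = -7.0000; (r_i+r_j)·cross = 5·-7.0000 = -35.0000
edge 2: (3,4)→(14,3)  cross = 3·3 − 14·4 = -47.0000; (r_i+r_j)·cross = 17·-47.0000 = -799.0000
edge 3: (14,3)→(18.5,18.5)  cross = 14·18.5 − 18.5·3 = 203.5000; (r_i+r_j)·cross = 32.5·203.5000 = 6613.7500
edge 4: (18.5,18.5)→(17.5,24.5)  cross = 18.5·24.5 − 17.5·18.5 = 129.5000; (r_i+r_j)·cross = 36·129.5000 = 4662.0000
edge 5: (17.5,24.5)→(13,39.5)  cross = 17.5·39.5 − 13·24.5 = 372.7500; (r_i+r_j)·cross = 30.5·372.7500 = 11368.8750
edge 6: (13,39.5)→(4,36.5)  cross = 13·36.5 − 4·39.5 = 316.5000; (r_i+r_j)·cross = 17·316.5000 = 5380.5000
edge 7: (4,36.5)→(2,29)  cross = 4·29 − 2·36.5 = 43.0000; (r_i+r_j)·cross = 6·43.0000 = 258.0000
edge 8: (2,29)→(1,22)  cross = 2·22 − 1·29 = 15.0000; (r_i+r_j)·cross = 3·15.0000 = 45.0000
Σcross = 987.2500 → A = |Σcross|/2 = 493.6250 mm²
Σ(r_i+r_j)·cross = 27377.1250 → first moment M = |Σ|/6 = 4562.8542
R_c = M/A = 4562.8542/493.6250 = 9.2436 mm
θ = 75° = 1.308997 rad
V = θ·R_c·A = 1.308997·9.2436·493.6250 = 5972.762 mm³

Volume = 5972.762 mm³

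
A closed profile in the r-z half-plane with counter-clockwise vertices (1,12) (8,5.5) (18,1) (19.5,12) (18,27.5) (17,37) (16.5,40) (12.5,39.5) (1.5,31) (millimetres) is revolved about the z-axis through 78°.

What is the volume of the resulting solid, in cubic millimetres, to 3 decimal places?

Profile (r,z), 9 vertices: (1,12) (8,5.5) (18,1) (19.5,12) (18,27.5) (17,37) (16.5,40) (12.5,39.5) (1.5,31)
edge 0: (1,12)→(8,5.5)  cross = 1·5.5 − 8·12 = -90.5000; (r_i+r_j)·cross = 9·-90.5000 = -814.5000
edge 1: (8,5.5)→(18,1)  cross = 8·1 − 18·5.5 = -91.0000; (r_i+r_j)·cross = 26·-91.0000 = -2366.0000
edge 2: (18,1)→(19.5,12)  cross = 18·12 − 19.5·1 = 196.5000; (r_i+r_j)·cross = 37.5·196.5000 = 7368.7500
edge 3: (19.5,12)→(18,27.5)  cross = 19.5·27.5 − 18·12 = 320.2500; (r_i+r_j)·cross = 37.5·320.2500 = 12009.3750
edge 4: (18,27.5)→(17,37)  cross = 18·37 − 17·27.5 = 198.5000; (r_i+r_j)·cross = 35·198.5000 = 6947.5000
edge 5: (17,37)→(16.5,40)  cross = 17·40 − 16.5·37 = 69.5000; (r_i+r_j)·cross = 33.5·69.5000 = 2328.2500
edge 6: (16.5,40)→(12.5,39.5)  cross = 16.5·39.5 − 12.5·40 = 151.7500; (r_i+r_j)·cross = 29·151.7500 = 4400.7500
edge 7: (12.5,39.5)→(1.5,31)  cross = 12.5·31 − 1.5·39.5 = 328.2500; (r_i+r_j)·cross = 14·328.2500 = 4595.5000
edge 8: (1.5,31)→(1,12)  cross = 1.5·12 − 1·31 = -13.0000; (r_i+r_j)·cross = 2.5·-13.0000 = -32.5000
Σcross = 1070.2500 → A = |Σcross|/2 = 535.1250 mm²
Σ(r_i+r_j)·cross = 34437.1250 → first moment M = |Σ|/6 = 5739.5208
R_c = M/A = 5739.5208/535.1250 = 10.7256 mm
θ = 78° = 1.361357 rad
V = θ·R_c·A = 1.361357·10.7256·535.1250 = 7813.536 mm³

Volume = 7813.536 mm³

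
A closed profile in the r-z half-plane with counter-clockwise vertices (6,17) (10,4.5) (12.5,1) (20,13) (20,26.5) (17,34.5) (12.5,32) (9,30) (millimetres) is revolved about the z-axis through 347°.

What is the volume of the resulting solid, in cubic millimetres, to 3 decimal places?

Volume = 25997.393 mm³

Profile (r,z), 8 vertices: (6,17) (10,4.5) (12.5,1) (20,13) (20,26.5) (17,34.5) (12.5,32) (9,30)
edge 0: (6,17)→(10,4.5)  cross = 6·4.5 − 10·17 = -143.0000; (r_i+r_j)·cross = 16·-143.0000 = -2288.0000
edge 1: (10,4.5)→(12.5,1)  cross = 10·1 − 12.5·4.5 = -46.2500; (r_i+r_j)·cross = 22.5·-46.2500 = -1040.6250
edge 2: (12.5,1)→(20,13)  cross = 12.5·13 − 20·1 = 142.5000; (r_i+r_j)·cross = 32.5·142.5000 = 4631.2500
edge 3: (20,13)→(20,26.5)  cross = 20·26.5 − 20·13 = 270.0000; (r_i+r_j)·cross = 40·270.0000 = 10800.0000
edge 4: (20,26.5)→(17,34.5)  cross = 20·34.5 − 17·26.5 = 239.5000; (r_i+r_j)·cross = 37·239.5000 = 8861.5000
edge 5: (17,34.5)→(12.5,32)  cross = 17·32 − 12.5·34.5 = 112.7500; (r_i+r_j)·cross = 29.5·112.7500 = 3326.1250
edge 6: (12.5,32)→(9,30)  cross = 12.5·30 − 9·32 = 87.0000; (r_i+r_j)·cross = 21.5·87.0000 = 1870.5000
edge 7: (9,30)→(6,17)  cross = 9·17 − 6·30 = -27.0000; (r_i+r_j)·cross = 15·-27.0000 = -405.0000
Σcross = 635.5000 → A = |Σcross|/2 = 317.7500 mm²
Σ(r_i+r_j)·cross = 25755.7500 → first moment M = |Σ|/6 = 4292.6250
R_c = M/A = 4292.6250/317.7500 = 13.5094 mm
θ = 347° = 6.056293 rad
V = θ·R_c·A = 6.056293·13.5094·317.7500 = 25997.393 mm³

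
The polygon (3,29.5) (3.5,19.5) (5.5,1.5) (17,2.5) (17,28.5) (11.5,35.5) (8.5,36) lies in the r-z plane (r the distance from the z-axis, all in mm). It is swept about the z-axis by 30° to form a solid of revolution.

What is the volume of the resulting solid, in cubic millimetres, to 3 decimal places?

Profile (r,z), 7 vertices: (3,29.5) (3.5,19.5) (5.5,1.5) (17,2.5) (17,28.5) (11.5,35.5) (8.5,36)
edge 0: (3,29.5)→(3.5,19.5)  cross = 3·19.5 − 3.5·29.5 = -44.7500; (r_i+r_j)·cross = 6.5·-44.7500 = -290.8750
edge 1: (3.5,19.5)→(5.5,1.5)  cross = 3.5·1.5 − 5.5·19.5 = -102.0000; (r_i+r_j)·cross = 9·-102.0000 = -918.0000
edge 2: (5.5,1.5)→(17,2.5)  cross = 5.5·2.5 − 17·1.5 = -11.7500; (r_i+r_j)·cross = 22.5·-11.7500 = -264.3750
edge 3: (17,2.5)→(17,28.5)  cross = 17·28.5 − 17·2.5 = 442.0000; (r_i+r_j)·cross = 34·442.0000 = 15028.0000
edge 4: (17,28.5)→(11.5,35.5)  cross = 17·35.5 − 11.5·28.5 = 275.7500; (r_i+r_j)·cross = 28.5·275.7500 = 7858.8750
edge 5: (11.5,35.5)→(8.5,36)  cross = 11.5·36 − 8.5·35.5 = 112.2500; (r_i+r_j)·cross = 20·112.2500 = 2245.0000
edge 6: (8.5,36)→(3,29.5)  cross = 8.5·29.5 − 3·36 = 142.7500; (r_i+r_j)·cross = 11.5·142.7500 = 1641.6250
Σcross = 814.2500 → A = |Σcross|/2 = 407.1250 mm²
Σ(r_i+r_j)·cross = 25300.2500 → first moment M = |Σ|/6 = 4216.7083
R_c = M/A = 4216.7083/407.1250 = 10.3573 mm
θ = 30° = 0.523599 rad
V = θ·R_c·A = 0.523599·10.3573·407.1250 = 2207.863 mm³

Volume = 2207.863 mm³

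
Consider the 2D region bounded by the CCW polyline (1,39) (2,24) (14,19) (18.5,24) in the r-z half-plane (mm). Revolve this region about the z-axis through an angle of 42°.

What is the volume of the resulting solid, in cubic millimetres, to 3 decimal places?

Volume = 997.848 mm³

Profile (r,z), 4 vertices: (1,39) (2,24) (14,19) (18.5,24)
edge 0: (1,39)→(2,24)  cross = 1·24 − 2·39 = -54.0000; (r_i+r_j)·cross = 3·-54.0000 = -162.0000
edge 1: (2,24)→(14,19)  cross = 2·19 − 14·24 = -298.0000; (r_i+r_j)·cross = 16·-298.0000 = -4768.0000
edge 2: (14,19)→(18.5,24)  cross = 14·24 − 18.5·19 = -15.5000; (r_i+r_j)·cross = 32.5·-15.5000 = -503.7500
edge 3: (18.5,24)→(1,39)  cross = 18.5·39 − 1·24 = 697.5000; (r_i+r_j)·cross = 19.5·697.5000 = 13601.2500
Σcross = 330.0000 → A = |Σcross|/2 = 165.0000 mm²
Σ(r_i+r_j)·cross = 8167.5000 → first moment M = |Σ|/6 = 1361.2500
R_c = M/A = 1361.2500/165.0000 = 8.2500 mm
θ = 42° = 0.733038 rad
V = θ·R_c·A = 0.733038·8.2500·165.0000 = 997.848 mm³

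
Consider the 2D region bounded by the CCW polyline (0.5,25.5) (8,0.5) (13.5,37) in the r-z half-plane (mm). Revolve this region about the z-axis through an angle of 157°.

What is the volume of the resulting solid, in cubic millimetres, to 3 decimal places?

Volume = 4131.943 mm³

Profile (r,z), 3 vertices: (0.5,25.5) (8,0.5) (13.5,37)
edge 0: (0.5,25.5)→(8,0.5)  cross = 0.5·0.5 − 8·25.5 = -203.7500; (r_i+r_j)·cross = 8.5·-203.7500 = -1731.8750
edge 1: (8,0.5)→(13.5,37)  cross = 8·37 − 13.5·0.5 = 289.2500; (r_i+r_j)·cross = 21.5·289.2500 = 6218.8750
edge 2: (13.5,37)→(0.5,25.5)  cross = 13.5·25.5 − 0.5·37 = 325.7500; (r_i+r_j)·cross = 14·325.7500 = 4560.5000
Σcross = 411.2500 → A = |Σcross|/2 = 205.6250 mm²
Σ(r_i+r_j)·cross = 9047.5000 → first moment M = |Σ|/6 = 1507.9167
R_c = M/A = 1507.9167/205.6250 = 7.3333 mm
θ = 157° = 2.740167 rad
V = θ·R_c·A = 2.740167·7.3333·205.6250 = 4131.943 mm³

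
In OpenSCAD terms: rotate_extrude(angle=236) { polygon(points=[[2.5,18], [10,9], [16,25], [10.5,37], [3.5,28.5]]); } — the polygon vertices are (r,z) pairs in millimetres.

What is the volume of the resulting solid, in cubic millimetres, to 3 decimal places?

Profile (r,z), 5 vertices: (2.5,18) (10,9) (16,25) (10.5,37) (3.5,28.5)
edge 0: (2.5,18)→(10,9)  cross = 2.5·9 − 10·18 = -157.5000; (r_i+r_j)·cross = 12.5·-157.5000 = -1968.7500
edge 1: (10,9)→(16,25)  cross = 10·25 − 16·9 = 106.0000; (r_i+r_j)·cross = 26·106.0000 = 2756.0000
edge 2: (16,25)→(10.5,37)  cross = 16·37 − 10.5·25 = 329.5000; (r_i+r_j)·cross = 26.5·329.5000 = 8731.7500
edge 3: (10.5,37)→(3.5,28.5)  cross = 10.5·28.5 − 3.5·37 = 169.7500; (r_i+r_j)·cross = 14·169.7500 = 2376.5000
edge 4: (3.5,28.5)→(2.5,18)  cross = 3.5·18 − 2.5·28.5 = -8.2500; (r_i+r_j)·cross = 6·-8.2500 = -49.5000
Σcross = 439.5000 → A = |Σcross|/2 = 219.7500 mm²
Σ(r_i+r_j)·cross = 11846.0000 → first moment M = |Σ|/6 = 1974.3333
R_c = M/A = 1974.3333/219.7500 = 8.9845 mm
θ = 236° = 4.118977 rad
V = θ·R_c·A = 4.118977·8.9845·219.7500 = 8132.234 mm³

Volume = 8132.234 mm³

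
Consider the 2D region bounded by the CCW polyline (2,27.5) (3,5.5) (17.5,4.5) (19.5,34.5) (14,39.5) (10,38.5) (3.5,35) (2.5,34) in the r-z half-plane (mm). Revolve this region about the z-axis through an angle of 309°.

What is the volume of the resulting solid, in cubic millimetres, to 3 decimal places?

Volume = 29855.347 mm³

Profile (r,z), 8 vertices: (2,27.5) (3,5.5) (17.5,4.5) (19.5,34.5) (14,39.5) (10,38.5) (3.5,35) (2.5,34)
edge 0: (2,27.5)→(3,5.5)  cross = 2·5.5 − 3·27.5 = -71.5000; (r_i+r_j)·cross = 5·-71.5000 = -357.5000
edge 1: (3,5.5)→(17.5,4.5)  cross = 3·4.5 − 17.5·5.5 = -82.7500; (r_i+r_j)·cross = 20.5·-82.7500 = -1696.3750
edge 2: (17.5,4.5)→(19.5,34.5)  cross = 17.5·34.5 − 19.5·4.5 = 516.0000; (r_i+r_j)·cross = 37·516.0000 = 19092.0000
edge 3: (19.5,34.5)→(14,39.5)  cross = 19.5·39.5 − 14·34.5 = 287.2500; (r_i+r_j)·cross = 33.5·287.2500 = 9622.8750
edge 4: (14,39.5)→(10,38.5)  cross = 14·38.5 − 10·39.5 = 144.0000; (r_i+r_j)·cross = 24·144.0000 = 3456.0000
edge 5: (10,38.5)→(3.5,35)  cross = 10·35 − 3.5·38.5 = 215.2500; (r_i+r_j)·cross = 13.5·215.2500 = 2905.8750
edge 6: (3.5,35)→(2.5,34)  cross = 3.5·34 − 2.5·35 = 31.5000; (r_i+r_j)·cross = 6·31.5000 = 189.0000
edge 7: (2.5,34)→(2,27.5)  cross = 2.5·27.5 − 2·34 = 0.7500; (r_i+r_j)·cross = 4.5·0.7500 = 3.3750
Σcross = 1040.5000 → A = |Σcross|/2 = 520.2500 mm²
Σ(r_i+r_j)·cross = 33215.2500 → first moment M = |Σ|/6 = 5535.8750
R_c = M/A = 5535.8750/520.2500 = 10.6408 mm
θ = 309° = 5.393067 rad
V = θ·R_c·A = 5.393067·10.6408·520.2500 = 29855.347 mm³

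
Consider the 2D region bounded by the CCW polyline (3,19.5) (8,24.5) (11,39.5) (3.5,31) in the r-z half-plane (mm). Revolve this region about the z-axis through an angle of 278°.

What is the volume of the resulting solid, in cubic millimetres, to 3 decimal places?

Volume = 2227.884 mm³

Profile (r,z), 4 vertices: (3,19.5) (8,24.5) (11,39.5) (3.5,31)
edge 0: (3,19.5)→(8,24.5)  cross = 3·24.5 − 8·19.5 = -82.5000; (r_i+r_j)·cross = 11·-82.5000 = -907.5000
edge 1: (8,24.5)→(11,39.5)  cross = 8·39.5 − 11·24.5 = 46.5000; (r_i+r_j)·cross = 19·46.5000 = 883.5000
edge 2: (11,39.5)→(3.5,31)  cross = 11·31 − 3.5·39.5 = 202.7500; (r_i+r_j)·cross = 14.5·202.7500 = 2939.8750
edge 3: (3.5,31)→(3,19.5)  cross = 3.5·19.5 − 3·31 = -24.7500; (r_i+r_j)·cross = 6.5·-24.7500 = -160.8750
Σcross = 142.0000 → A = |Σcross|/2 = 71.0000 mm²
Σ(r_i+r_j)·cross = 2755.0000 → first moment M = |Σ|/6 = 459.1667
R_c = M/A = 459.1667/71.0000 = 6.4671 mm
θ = 278° = 4.852015 rad
V = θ·R_c·A = 4.852015·6.4671·71.0000 = 2227.884 mm³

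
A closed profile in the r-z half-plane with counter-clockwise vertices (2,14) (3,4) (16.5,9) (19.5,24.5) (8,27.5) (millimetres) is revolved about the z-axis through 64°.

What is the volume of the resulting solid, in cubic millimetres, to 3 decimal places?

Volume = 3207.938 mm³

Profile (r,z), 5 vertices: (2,14) (3,4) (16.5,9) (19.5,24.5) (8,27.5)
edge 0: (2,14)→(3,4)  cross = 2·4 − 3·14 = -34.0000; (r_i+r_j)·cross = 5·-34.0000 = -170.0000
edge 1: (3,4)→(16.5,9)  cross = 3·9 − 16.5·4 = -39.0000; (r_i+r_j)·cross = 19.5·-39.0000 = -760.5000
edge 2: (16.5,9)→(19.5,24.5)  cross = 16.5·24.5 − 19.5·9 = 228.7500; (r_i+r_j)·cross = 36·228.7500 = 8235.0000
edge 3: (19.5,24.5)→(8,27.5)  cross = 19.5·27.5 − 8·24.5 = 340.2500; (r_i+r_j)·cross = 27.5·340.2500 = 9356.8750
edge 4: (8,27.5)→(2,14)  cross = 8·14 − 2·27.5 = 57.0000; (r_i+r_j)·cross = 10·57.0000 = 570.0000
Σcross = 553.0000 → A = |Σcross|/2 = 276.5000 mm²
Σ(r_i+r_j)·cross = 17231.3750 → first moment M = |Σ|/6 = 2871.8958
R_c = M/A = 2871.8958/276.5000 = 10.3866 mm
θ = 64° = 1.117011 rad
V = θ·R_c·A = 1.117011·10.3866·276.5000 = 3207.938 mm³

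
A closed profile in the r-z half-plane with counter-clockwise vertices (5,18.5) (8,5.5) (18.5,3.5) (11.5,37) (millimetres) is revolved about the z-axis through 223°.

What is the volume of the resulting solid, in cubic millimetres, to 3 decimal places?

Volume = 10550.467 mm³

Profile (r,z), 4 vertices: (5,18.5) (8,5.5) (18.5,3.5) (11.5,37)
edge 0: (5,18.5)→(8,5.5)  cross = 5·5.5 − 8·18.5 = -120.5000; (r_i+r_j)·cross = 13·-120.5000 = -1566.5000
edge 1: (8,5.5)→(18.5,3.5)  cross = 8·3.5 − 18.5·5.5 = -73.7500; (r_i+r_j)·cross = 26.5·-73.7500 = -1954.3750
edge 2: (18.5,3.5)→(11.5,37)  cross = 18.5·37 − 11.5·3.5 = 644.2500; (r_i+r_j)·cross = 30·644.2500 = 19327.5000
edge 3: (11.5,37)→(5,18.5)  cross = 11.5·18.5 − 5·37 = 27.7500; (r_i+r_j)·cross = 16.5·27.7500 = 457.8750
Σcross = 477.7500 → A = |Σcross|/2 = 238.8750 mm²
Σ(r_i+r_j)·cross = 16264.5000 → first moment M = |Σ|/6 = 2710.7500
R_c = M/A = 2710.7500/238.8750 = 11.3480 mm
θ = 223° = 3.892084 rad
V = θ·R_c·A = 3.892084·11.3480·238.8750 = 10550.467 mm³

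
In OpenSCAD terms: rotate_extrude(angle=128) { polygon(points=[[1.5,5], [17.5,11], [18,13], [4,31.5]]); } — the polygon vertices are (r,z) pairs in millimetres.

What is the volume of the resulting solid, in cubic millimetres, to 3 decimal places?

Profile (r,z), 4 vertices: (1.5,5) (17.5,11) (18,13) (4,31.5)
edge 0: (1.5,5)→(17.5,11)  cross = 1.5·11 − 17.5·5 = -71.0000; (r_i+r_j)·cross = 19·-71.0000 = -1349.0000
edge 1: (17.5,11)→(18,13)  cross = 17.5·13 − 18·11 = 29.5000; (r_i+r_j)·cross = 35.5·29.5000 = 1047.2500
edge 2: (18,13)→(4,31.5)  cross = 18·31.5 − 4·13 = 515.0000; (r_i+r_j)·cross = 22·515.0000 = 11330.0000
edge 3: (4,31.5)→(1.5,5)  cross = 4·5 − 1.5·31.5 = -27.2500; (r_i+r_j)·cross = 5.5·-27.2500 = -149.8750
Σcross = 446.2500 → A = |Σcross|/2 = 223.1250 mm²
Σ(r_i+r_j)·cross = 10878.3750 → first moment M = |Σ|/6 = 1813.0625
R_c = M/A = 1813.0625/223.1250 = 8.1258 mm
θ = 128° = 2.234021 rad
V = θ·R_c·A = 2.234021·8.1258·223.1250 = 4050.421 mm³

Volume = 4050.421 mm³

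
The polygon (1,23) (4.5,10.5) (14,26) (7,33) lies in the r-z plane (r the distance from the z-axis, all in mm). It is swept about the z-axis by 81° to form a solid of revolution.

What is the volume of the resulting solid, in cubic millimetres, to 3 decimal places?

Volume = 1375.429 mm³

Profile (r,z), 4 vertices: (1,23) (4.5,10.5) (14,26) (7,33)
edge 0: (1,23)→(4.5,10.5)  cross = 1·10.5 − 4.5·23 = -93.0000; (r_i+r_j)·cross = 5.5·-93.0000 = -511.5000
edge 1: (4.5,10.5)→(14,26)  cross = 4.5·26 − 14·10.5 = -30.0000; (r_i+r_j)·cross = 18.5·-30.0000 = -555.0000
edge 2: (14,26)→(7,33)  cross = 14·33 − 7·26 = 280.0000; (r_i+r_j)·cross = 21·280.0000 = 5880.0000
edge 3: (7,33)→(1,23)  cross = 7·23 − 1·33 = 128.0000; (r_i+r_j)·cross = 8·128.0000 = 1024.0000
Σcross = 285.0000 → A = |Σcross|/2 = 142.5000 mm²
Σ(r_i+r_j)·cross = 5837.5000 → first moment M = |Σ|/6 = 972.9167
R_c = M/A = 972.9167/142.5000 = 6.8275 mm
θ = 81° = 1.413717 rad
V = θ·R_c·A = 1.413717·6.8275·142.5000 = 1375.429 mm³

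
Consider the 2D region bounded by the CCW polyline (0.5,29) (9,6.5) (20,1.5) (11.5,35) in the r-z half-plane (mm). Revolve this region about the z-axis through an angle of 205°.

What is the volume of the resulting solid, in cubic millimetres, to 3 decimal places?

Volume = 11611.261 mm³

Profile (r,z), 4 vertices: (0.5,29) (9,6.5) (20,1.5) (11.5,35)
edge 0: (0.5,29)→(9,6.5)  cross = 0.5·6.5 − 9·29 = -257.7500; (r_i+r_j)·cross = 9.5·-257.7500 = -2448.6250
edge 1: (9,6.5)→(20,1.5)  cross = 9·1.5 − 20·6.5 = -116.5000; (r_i+r_j)·cross = 29·-116.5000 = -3378.5000
edge 2: (20,1.5)→(11.5,35)  cross = 20·35 − 11.5·1.5 = 682.7500; (r_i+r_j)·cross = 31.5·682.7500 = 21506.6250
edge 3: (11.5,35)→(0.5,29)  cross = 11.5·29 − 0.5·35 = 316.0000; (r_i+r_j)·cross = 12·316.0000 = 3792.0000
Σcross = 624.5000 → A = |Σcross|/2 = 312.2500 mm²
Σ(r_i+r_j)·cross = 19471.5000 → first moment M = |Σ|/6 = 3245.2500
R_c = M/A = 3245.2500/312.2500 = 10.3931 mm
θ = 205° = 3.577925 rad
V = θ·R_c·A = 3.577925·10.3931·312.2500 = 11611.261 mm³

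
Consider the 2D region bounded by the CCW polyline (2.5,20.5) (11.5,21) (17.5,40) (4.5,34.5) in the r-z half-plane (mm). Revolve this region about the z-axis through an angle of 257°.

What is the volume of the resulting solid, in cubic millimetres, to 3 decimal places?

Profile (r,z), 4 vertices: (2.5,20.5) (11.5,21) (17.5,40) (4.5,34.5)
edge 0: (2.5,20.5)→(11.5,21)  cross = 2.5·21 − 11.5·20.5 = -183.2500; (r_i+r_j)·cross = 14·-183.2500 = -2565.5000
edge 1: (11.5,21)→(17.5,40)  cross = 11.5·40 − 17.5·21 = 92.5000; (r_i+r_j)·cross = 29·92.5000 = 2682.5000
edge 2: (17.5,40)→(4.5,34.5)  cross = 17.5·34.5 − 4.5·40 = 423.7500; (r_i+r_j)·cross = 22·423.7500 = 9322.5000
edge 3: (4.5,34.5)→(2.5,20.5)  cross = 4.5·20.5 − 2.5·34.5 = 6.0000; (r_i+r_j)·cross = 7·6.0000 = 42.0000
Σcross = 339.0000 → A = |Σcross|/2 = 169.5000 mm²
Σ(r_i+r_j)·cross = 9481.5000 → first moment M = |Σ|/6 = 1580.2500
R_c = M/A = 1580.2500/169.5000 = 9.3230 mm
θ = 257° = 4.485496 rad
V = θ·R_c·A = 4.485496·9.3230·169.5000 = 7088.205 mm³

Volume = 7088.205 mm³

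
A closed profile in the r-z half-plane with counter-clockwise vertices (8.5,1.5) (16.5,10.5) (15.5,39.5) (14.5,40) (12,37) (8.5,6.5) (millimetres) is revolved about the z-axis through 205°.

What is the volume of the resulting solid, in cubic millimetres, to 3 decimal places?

Profile (r,z), 6 vertices: (8.5,1.5) (16.5,10.5) (15.5,39.5) (14.5,40) (12,37) (8.5,6.5)
edge 0: (8.5,1.5)→(16.5,10.5)  cross = 8.5·10.5 − 16.5·1.5 = 64.5000; (r_i+r_j)·cross = 25·64.5000 = 1612.5000
edge 1: (16.5,10.5)→(15.5,39.5)  cross = 16.5·39.5 − 15.5·10.5 = 489.0000; (r_i+r_j)·cross = 32·489.0000 = 15648.0000
edge 2: (15.5,39.5)→(14.5,40)  cross = 15.5·40 − 14.5·39.5 = 47.2500; (r_i+r_j)·cross = 30·47.2500 = 1417.5000
edge 3: (14.5,40)→(12,37)  cross = 14.5·37 − 12·40 = 56.5000; (r_i+r_j)·cross = 26.5·56.5000 = 1497.2500
edge 4: (12,37)→(8.5,6.5)  cross = 12·6.5 − 8.5·37 = -236.5000; (r_i+r_j)·cross = 20.5·-236.5000 = -4848.2500
edge 5: (8.5,6.5)→(8.5,1.5)  cross = 8.5·1.5 − 8.5·6.5 = -42.5000; (r_i+r_j)·cross = 17·-42.5000 = -722.5000
Σcross = 378.2500 → A = |Σcross|/2 = 189.1250 mm²
Σ(r_i+r_j)·cross = 14604.5000 → first moment M = |Σ|/6 = 2434.0833
R_c = M/A = 2434.0833/189.1250 = 12.8702 mm
θ = 205° = 3.577925 rad
V = θ·R_c·A = 3.577925·12.8702·189.1250 = 8708.968 mm³

Volume = 8708.968 mm³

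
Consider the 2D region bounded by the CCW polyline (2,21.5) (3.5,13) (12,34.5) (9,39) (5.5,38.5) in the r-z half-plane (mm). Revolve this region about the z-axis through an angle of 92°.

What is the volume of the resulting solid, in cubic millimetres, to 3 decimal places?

Volume = 1261.447 mm³

Profile (r,z), 5 vertices: (2,21.5) (3.5,13) (12,34.5) (9,39) (5.5,38.5)
edge 0: (2,21.5)→(3.5,13)  cross = 2·13 − 3.5·21.5 = -49.2500; (r_i+r_j)·cross = 5.5·-49.2500 = -270.8750
edge 1: (3.5,13)→(12,34.5)  cross = 3.5·34.5 − 12·13 = -35.2500; (r_i+r_j)·cross = 15.5·-35.2500 = -546.3750
edge 2: (12,34.5)→(9,39)  cross = 12·39 − 9·34.5 = 157.5000; (r_i+r_j)·cross = 21·157.5000 = 3307.5000
edge 3: (9,39)→(5.5,38.5)  cross = 9·38.5 − 5.5·39 = 132.0000; (r_i+r_j)·cross = 14.5·132.0000 = 1914.0000
edge 4: (5.5,38.5)→(2,21.5)  cross = 5.5·21.5 − 2·38.5 = 41.2500; (r_i+r_j)·cross = 7.5·41.2500 = 309.3750
Σcross = 246.2500 → A = |Σcross|/2 = 123.1250 mm²
Σ(r_i+r_j)·cross = 4713.6250 → first moment M = |Σ|/6 = 785.6042
R_c = M/A = 785.6042/123.1250 = 6.3805 mm
θ = 92° = 1.605703 rad
V = θ·R_c·A = 1.605703·6.3805·123.1250 = 1261.447 mm³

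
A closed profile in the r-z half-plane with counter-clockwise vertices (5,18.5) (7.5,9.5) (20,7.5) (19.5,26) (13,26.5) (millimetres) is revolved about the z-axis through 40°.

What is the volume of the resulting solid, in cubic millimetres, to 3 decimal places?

Profile (r,z), 5 vertices: (5,18.5) (7.5,9.5) (20,7.5) (19.5,26) (13,26.5)
edge 0: (5,18.5)→(7.5,9.5)  cross = 5·9.5 − 7.5·18.5 = -91.2500; (r_i+r_j)·cross = 12.5·-91.2500 = -1140.6250
edge 1: (7.5,9.5)→(20,7.5)  cross = 7.5·7.5 − 20·9.5 = -133.7500; (r_i+r_j)·cross = 27.5·-133.7500 = -3678.1250
edge 2: (20,7.5)→(19.5,26)  cross = 20·26 − 19.5·7.5 = 373.7500; (r_i+r_j)·cross = 39.5·373.7500 = 14763.1250
edge 3: (19.5,26)→(13,26.5)  cross = 19.5·26.5 − 13·26 = 178.7500; (r_i+r_j)·cross = 32.5·178.7500 = 5809.3750
edge 4: (13,26.5)→(5,18.5)  cross = 13·18.5 − 5·26.5 = 108.0000; (r_i+r_j)·cross = 18·108.0000 = 1944.0000
Σcross = 435.5000 → A = |Σcross|/2 = 217.7500 mm²
Σ(r_i+r_j)·cross = 17697.7500 → first moment M = |Σ|/6 = 2949.6250
R_c = M/A = 2949.6250/217.7500 = 13.5459 mm
θ = 40° = 0.698132 rad
V = θ·R_c·A = 0.698132·13.5459·217.7500 = 2059.227 mm³

Volume = 2059.227 mm³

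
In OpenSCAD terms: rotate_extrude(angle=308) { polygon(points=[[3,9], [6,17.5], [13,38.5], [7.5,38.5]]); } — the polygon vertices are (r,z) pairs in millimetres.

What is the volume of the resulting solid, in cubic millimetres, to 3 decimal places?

Profile (r,z), 4 vertices: (3,9) (6,17.5) (13,38.5) (7.5,38.5)
edge 0: (3,9)→(6,17.5)  cross = 3·17.5 − 6·9 = -1.5000; (r_i+r_j)·cross = 9·-1.5000 = -13.5000
edge 1: (6,17.5)→(13,38.5)  cross = 6·38.5 − 13·17.5 = 3.5000; (r_i+r_j)·cross = 19·3.5000 = 66.5000
edge 2: (13,38.5)→(7.5,38.5)  cross = 13·38.5 − 7.5·38.5 = 211.7500; (r_i+r_j)·cross = 20.5·211.7500 = 4340.8750
edge 3: (7.5,38.5)→(3,9)  cross = 7.5·9 − 3·38.5 = -48.0000; (r_i+r_j)·cross = 10.5·-48.0000 = -504.0000
Σcross = 165.7500 → A = |Σcross|/2 = 82.8750 mm²
Σ(r_i+r_j)·cross = 3889.8750 → first moment M = |Σ|/6 = 648.3125
R_c = M/A = 648.3125/82.8750 = 7.8228 mm
θ = 308° = 5.375614 rad
V = θ·R_c·A = 5.375614·7.8228·82.8750 = 3485.078 mm³

Volume = 3485.078 mm³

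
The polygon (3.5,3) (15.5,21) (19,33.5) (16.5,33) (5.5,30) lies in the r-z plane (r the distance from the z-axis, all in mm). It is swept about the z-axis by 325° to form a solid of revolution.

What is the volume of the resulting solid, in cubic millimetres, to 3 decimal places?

Profile (r,z), 5 vertices: (3.5,3) (15.5,21) (19,33.5) (16.5,33) (5.5,30)
edge 0: (3.5,3)→(15.5,21)  cross = 3.5·21 − 15.5·3 = 27.0000; (r_i+r_j)·cross = 19·27.0000 = 513.0000
edge 1: (15.5,21)→(19,33.5)  cross = 15.5·33.5 − 19·21 = 120.2500; (r_i+r_j)·cross = 34.5·120.2500 = 4148.6250
edge 2: (19,33.5)→(16.5,33)  cross = 19·33 − 16.5·33.5 = 74.2500; (r_i+r_j)·cross = 35.5·74.2500 = 2635.8750
edge 3: (16.5,33)→(5.5,30)  cross = 16.5·30 − 5.5·33 = 313.5000; (r_i+r_j)·cross = 22·313.5000 = 6897.0000
edge 4: (5.5,30)→(3.5,3)  cross = 5.5·3 − 3.5·30 = -88.5000; (r_i+r_j)·cross = 9·-88.5000 = -796.5000
Σcross = 446.5000 → A = |Σcross|/2 = 223.2500 mm²
Σ(r_i+r_j)·cross = 13398.0000 → first moment M = |Σ|/6 = 2233.0000
R_c = M/A = 2233.0000/223.2500 = 10.0022 mm
θ = 325° = 5.672320 rad
V = θ·R_c·A = 5.672320·10.0022·223.2500 = 12666.291 mm³

Volume = 12666.291 mm³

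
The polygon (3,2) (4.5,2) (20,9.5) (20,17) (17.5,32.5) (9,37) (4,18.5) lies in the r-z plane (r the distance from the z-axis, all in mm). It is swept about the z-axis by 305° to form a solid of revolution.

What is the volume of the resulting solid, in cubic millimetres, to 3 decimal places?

Volume = 25355.658 mm³

Profile (r,z), 7 vertices: (3,2) (4.5,2) (20,9.5) (20,17) (17.5,32.5) (9,37) (4,18.5)
edge 0: (3,2)→(4.5,2)  cross = 3·2 − 4.5·2 = -3.0000; (r_i+r_j)·cross = 7.5·-3.0000 = -22.5000
edge 1: (4.5,2)→(20,9.5)  cross = 4.5·9.5 − 20·2 = 2.7500; (r_i+r_j)·cross = 24.5·2.7500 = 67.3750
edge 2: (20,9.5)→(20,17)  cross = 20·17 − 20·9.5 = 150.0000; (r_i+r_j)·cross = 40·150.0000 = 6000.0000
edge 3: (20,17)→(17.5,32.5)  cross = 20·32.5 − 17.5·17 = 352.5000; (r_i+r_j)·cross = 37.5·352.5000 = 13218.7500
edge 4: (17.5,32.5)→(9,37)  cross = 17.5·37 − 9·32.5 = 355.0000; (r_i+r_j)·cross = 26.5·355.0000 = 9407.5000
edge 5: (9,37)→(4,18.5)  cross = 9·18.5 − 4·37 = 18.5000; (r_i+r_j)·cross = 13·18.5000 = 240.5000
edge 6: (4,18.5)→(3,2)  cross = 4·2 − 3·18.5 = -47.5000; (r_i+r_j)·cross = 7·-47.5000 = -332.5000
Σcross = 828.2500 → A = |Σcross|/2 = 414.1250 mm²
Σ(r_i+r_j)·cross = 28579.1250 → first moment M = |Σ|/6 = 4763.1875
R_c = M/A = 4763.1875/414.1250 = 11.5018 mm
θ = 305° = 5.323254 rad
V = θ·R_c·A = 5.323254·11.5018·414.1250 = 25355.658 mm³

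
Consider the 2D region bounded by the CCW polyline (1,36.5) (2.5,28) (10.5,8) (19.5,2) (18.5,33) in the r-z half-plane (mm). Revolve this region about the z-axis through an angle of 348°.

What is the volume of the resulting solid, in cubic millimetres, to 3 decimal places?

Profile (r,z), 5 vertices: (1,36.5) (2.5,28) (10.5,8) (19.5,2) (18.5,33)
edge 0: (1,36.5)→(2.5,28)  cross = 1·28 − 2.5·36.5 = -63.2500; (r_i+r_j)·cross = 3.5·-63.2500 = -221.3750
edge 1: (2.5,28)→(10.5,8)  cross = 2.5·8 − 10.5·28 = -274.0000; (r_i+r_j)·cross = 13·-274.0000 = -3562.0000
edge 2: (10.5,8)→(19.5,2)  cross = 10.5·2 − 19.5·8 = -135.0000; (r_i+r_j)·cross = 30·-135.0000 = -4050.0000
edge 3: (19.5,2)→(18.5,33)  cross = 19.5·33 − 18.5·2 = 606.5000; (r_i+r_j)·cross = 38·606.5000 = 23047.0000
edge 4: (18.5,33)→(1,36.5)  cross = 18.5·36.5 − 1·33 = 642.2500; (r_i+r_j)·cross = 19.5·642.2500 = 12523.8750
Σcross = 776.5000 → A = |Σcross|/2 = 388.2500 mm²
Σ(r_i+r_j)·cross = 27737.5000 → first moment M = |Σ|/6 = 4622.9167
R_c = M/A = 4622.9167/388.2500 = 11.9071 mm
θ = 348° = 6.073746 rad
V = θ·R_c·A = 6.073746·11.9071·388.2500 = 28078.421 mm³

Volume = 28078.421 mm³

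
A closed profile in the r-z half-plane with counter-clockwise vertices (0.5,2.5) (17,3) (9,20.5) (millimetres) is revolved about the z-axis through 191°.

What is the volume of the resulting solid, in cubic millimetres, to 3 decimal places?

Volume = 4310.248 mm³

Profile (r,z), 3 vertices: (0.5,2.5) (17,3) (9,20.5)
edge 0: (0.5,2.5)→(17,3)  cross = 0.5·3 − 17·2.5 = -41.0000; (r_i+r_j)·cross = 17.5·-41.0000 = -717.5000
edge 1: (17,3)→(9,20.5)  cross = 17·20.5 − 9·3 = 321.5000; (r_i+r_j)·cross = 26·321.5000 = 8359.0000
edge 2: (9,20.5)→(0.5,2.5)  cross = 9·2.5 − 0.5·20.5 = 12.2500; (r_i+r_j)·cross = 9.5·12.2500 = 116.3750
Σcross = 292.7500 → A = |Σcross|/2 = 146.3750 mm²
Σ(r_i+r_j)·cross = 7757.8750 → first moment M = |Σ|/6 = 1292.9792
R_c = M/A = 1292.9792/146.3750 = 8.8333 mm
θ = 191° = 3.333579 rad
V = θ·R_c·A = 3.333579·8.8333·146.3750 = 4310.248 mm³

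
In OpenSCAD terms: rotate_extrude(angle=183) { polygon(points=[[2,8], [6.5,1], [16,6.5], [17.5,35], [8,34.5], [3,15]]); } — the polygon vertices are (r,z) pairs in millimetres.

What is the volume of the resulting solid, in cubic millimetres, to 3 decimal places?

Profile (r,z), 6 vertices: (2,8) (6.5,1) (16,6.5) (17.5,35) (8,34.5) (3,15)
edge 0: (2,8)→(6.5,1)  cross = 2·1 − 6.5·8 = -50.0000; (r_i+r_j)·cross = 8.5·-50.0000 = -425.0000
edge 1: (6.5,1)→(16,6.5)  cross = 6.5·6.5 − 16·1 = 26.2500; (r_i+r_j)·cross = 22.5·26.2500 = 590.6250
edge 2: (16,6.5)→(17.5,35)  cross = 16·35 − 17.5·6.5 = 446.2500; (r_i+r_j)·cross = 33.5·446.2500 = 14949.3750
edge 3: (17.5,35)→(8,34.5)  cross = 17.5·34.5 − 8·35 = 323.7500; (r_i+r_j)·cross = 25.5·323.7500 = 8255.6250
edge 4: (8,34.5)→(3,15)  cross = 8·15 − 3·34.5 = 16.5000; (r_i+r_j)·cross = 11·16.5000 = 181.5000
edge 5: (3,15)→(2,8)  cross = 3·8 − 2·15 = -6.0000; (r_i+r_j)·cross = 5·-6.0000 = -30.0000
Σcross = 756.7500 → A = |Σcross|/2 = 378.3750 mm²
Σ(r_i+r_j)·cross = 23522.1250 → first moment M = |Σ|/6 = 3920.3542
R_c = M/A = 3920.3542/378.3750 = 10.3610 mm
θ = 183° = 3.193953 rad
V = θ·R_c·A = 3.193953·10.3610·378.3750 = 12521.425 mm³

Volume = 12521.425 mm³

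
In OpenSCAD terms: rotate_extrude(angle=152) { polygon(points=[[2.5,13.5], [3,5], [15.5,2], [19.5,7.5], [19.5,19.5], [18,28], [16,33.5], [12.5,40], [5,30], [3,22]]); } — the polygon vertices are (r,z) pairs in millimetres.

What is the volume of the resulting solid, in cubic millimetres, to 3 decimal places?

Volume = 14318.533 mm³

Profile (r,z), 10 vertices: (2.5,13.5) (3,5) (15.5,2) (19.5,7.5) (19.5,19.5) (18,28) (16,33.5) (12.5,40) (5,30) (3,22)
edge 0: (2.5,13.5)→(3,5)  cross = 2.5·5 − 3·13.5 = -28.0000; (r_i+r_j)·cross = 5.5·-28.0000 = -154.0000
edge 1: (3,5)→(15.5,2)  cross = 3·2 − 15.5·5 = -71.5000; (r_i+r_j)·cross = 18.5·-71.5000 = -1322.7500
edge 2: (15.5,2)→(19.5,7.5)  cross = 15.5·7.5 − 19.5·2 = 77.2500; (r_i+r_j)·cross = 35·77.2500 = 2703.7500
edge 3: (19.5,7.5)→(19.5,19.5)  cross = 19.5·19.5 − 19.5·7.5 = 234.0000; (r_i+r_j)·cross = 39·234.0000 = 9126.0000
edge 4: (19.5,19.5)→(18,28)  cross = 19.5·28 − 18·19.5 = 195.0000; (r_i+r_j)·cross = 37.5·195.0000 = 7312.5000
edge 5: (18,28)→(16,33.5)  cross = 18·33.5 − 16·28 = 155.0000; (r_i+r_j)·cross = 34·155.0000 = 5270.0000
edge 6: (16,33.5)→(12.5,40)  cross = 16·40 − 12.5·33.5 = 221.2500; (r_i+r_j)·cross = 28.5·221.2500 = 6305.6250
edge 7: (12.5,40)→(5,30)  cross = 12.5·30 − 5·40 = 175.0000; (r_i+r_j)·cross = 17.5·175.0000 = 3062.5000
edge 8: (5,30)→(3,22)  cross = 5·22 − 3·30 = 20.0000; (r_i+r_j)·cross = 8·20.0000 = 160.0000
edge 9: (3,22)→(2.5,13.5)  cross = 3·13.5 − 2.5·22 = -14.5000; (r_i+r_j)·cross = 5.5·-14.5000 = -79.7500
Σcross = 963.5000 → A = |Σcross|/2 = 481.7500 mm²
Σ(r_i+r_j)·cross = 32383.8750 → first moment M = |Σ|/6 = 5397.3125
R_c = M/A = 5397.3125/481.7500 = 11.2036 mm
θ = 152° = 2.652900 rad
V = θ·R_c·A = 2.652900·11.2036·481.7500 = 14318.533 mm³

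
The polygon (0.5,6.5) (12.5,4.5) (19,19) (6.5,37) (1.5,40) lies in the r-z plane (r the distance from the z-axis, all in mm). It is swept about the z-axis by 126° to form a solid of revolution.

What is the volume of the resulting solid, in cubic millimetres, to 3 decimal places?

Profile (r,z), 5 vertices: (0.5,6.5) (12.5,4.5) (19,19) (6.5,37) (1.5,40)
edge 0: (0.5,6.5)→(12.5,4.5)  cross = 0.5·4.5 − 12.5·6.5 = -79.0000; (r_i+r_j)·cross = 13·-79.0000 = -1027.0000
edge 1: (12.5,4.5)→(19,19)  cross = 12.5·19 − 19·4.5 = 152.0000; (r_i+r_j)·cross = 31.5·152.0000 = 4788.0000
edge 2: (19,19)→(6.5,37)  cross = 19·37 − 6.5·19 = 579.5000; (r_i+r_j)·cross = 25.5·579.5000 = 14777.2500
edge 3: (6.5,37)→(1.5,40)  cross = 6.5·40 − 1.5·37 = 204.5000; (r_i+r_j)·cross = 8·204.5000 = 1636.0000
edge 4: (1.5,40)→(0.5,6.5)  cross = 1.5·6.5 − 0.5·40 = -10.2500; (r_i+r_j)·cross = 2·-10.2500 = -20.5000
Σcross = 846.7500 → A = |Σcross|/2 = 423.3750 mm²
Σ(r_i+r_j)·cross = 20153.7500 → first moment M = |Σ|/6 = 3358.9583
R_c = M/A = 3358.9583/423.3750 = 7.9338 mm
θ = 126° = 2.199115 rad
V = θ·R_c·A = 2.199115·7.9338·423.3750 = 7386.735 mm³

Volume = 7386.735 mm³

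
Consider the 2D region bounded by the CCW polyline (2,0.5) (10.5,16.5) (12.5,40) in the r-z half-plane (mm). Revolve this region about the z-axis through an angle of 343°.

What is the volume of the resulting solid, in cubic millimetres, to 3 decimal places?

Volume = 4184.300 mm³

Profile (r,z), 3 vertices: (2,0.5) (10.5,16.5) (12.5,40)
edge 0: (2,0.5)→(10.5,16.5)  cross = 2·16.5 − 10.5·0.5 = 27.7500; (r_i+r_j)·cross = 12.5·27.7500 = 346.8750
edge 1: (10.5,16.5)→(12.5,40)  cross = 10.5·40 − 12.5·16.5 = 213.7500; (r_i+r_j)·cross = 23·213.7500 = 4916.2500
edge 2: (12.5,40)→(2,0.5)  cross = 12.5·0.5 − 2·40 = -73.7500; (r_i+r_j)·cross = 14.5·-73.7500 = -1069.3750
Σcross = 167.7500 → A = |Σcross|/2 = 83.8750 mm²
Σ(r_i+r_j)·cross = 4193.7500 → first moment M = |Σ|/6 = 698.9583
R_c = M/A = 698.9583/83.8750 = 8.3333 mm
θ = 343° = 5.986479 rad
V = θ·R_c·A = 5.986479·8.3333·83.8750 = 4184.300 mm³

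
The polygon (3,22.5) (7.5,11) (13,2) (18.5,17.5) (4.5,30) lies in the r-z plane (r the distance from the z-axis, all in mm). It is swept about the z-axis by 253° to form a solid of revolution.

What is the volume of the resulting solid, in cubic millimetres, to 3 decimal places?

Profile (r,z), 5 vertices: (3,22.5) (7.5,11) (13,2) (18.5,17.5) (4.5,30)
edge 0: (3,22.5)→(7.5,11)  cross = 3·11 − 7.5·22.5 = -135.7500; (r_i+r_j)·cross = 10.5·-135.7500 = -1425.3750
edge 1: (7.5,11)→(13,2)  cross = 7.5·2 − 13·11 = -128.0000; (r_i+r_j)·cross = 20.5·-128.0000 = -2624.0000
edge 2: (13,2)→(18.5,17.5)  cross = 13·17.5 − 18.5·2 = 190.5000; (r_i+r_j)·cross = 31.5·190.5000 = 6000.7500
edge 3: (18.5,17.5)→(4.5,30)  cross = 18.5·30 − 4.5·17.5 = 476.2500; (r_i+r_j)·cross = 23·476.2500 = 10953.7500
edge 4: (4.5,30)→(3,22.5)  cross = 4.5·22.5 − 3·30 = 11.2500; (r_i+r_j)·cross = 7.5·11.2500 = 84.3750
Σcross = 414.2500 → A = |Σcross|/2 = 207.1250 mm²
Σ(r_i+r_j)·cross = 12989.5000 → first moment M = |Σ|/6 = 2164.9167
R_c = M/A = 2164.9167/207.1250 = 10.4522 mm
θ = 253° = 4.415683 rad
V = θ·R_c·A = 4.415683·10.4522·207.1250 = 9559.586 mm³

Volume = 9559.586 mm³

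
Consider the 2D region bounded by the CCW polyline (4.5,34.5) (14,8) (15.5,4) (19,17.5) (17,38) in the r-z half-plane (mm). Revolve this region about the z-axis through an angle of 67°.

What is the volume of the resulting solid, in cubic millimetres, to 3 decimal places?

Profile (r,z), 5 vertices: (4.5,34.5) (14,8) (15.5,4) (19,17.5) (17,38)
edge 0: (4.5,34.5)→(14,8)  cross = 4.5·8 − 14·34.5 = -447.0000; (r_i+r_j)·cross = 18.5·-447.0000 = -8269.5000
edge 1: (14,8)→(15.5,4)  cross = 14·4 − 15.5·8 = -68.0000; (r_i+r_j)·cross = 29.5·-68.0000 = -2006.0000
edge 2: (15.5,4)→(19,17.5)  cross = 15.5·17.5 − 19·4 = 195.2500; (r_i+r_j)·cross = 34.5·195.2500 = 6736.1250
edge 3: (19,17.5)→(17,38)  cross = 19·38 − 17·17.5 = 424.5000; (r_i+r_j)·cross = 36·424.5000 = 15282.0000
edge 4: (17,38)→(4.5,34.5)  cross = 17·34.5 − 4.5·38 = 415.5000; (r_i+r_j)·cross = 21.5·415.5000 = 8933.2500
Σcross = 520.2500 → A = |Σcross|/2 = 260.1250 mm²
Σ(r_i+r_j)·cross = 20675.8750 → first moment M = |Σ|/6 = 3445.9792
R_c = M/A = 3445.9792/260.1250 = 13.2474 mm
θ = 67° = 1.169371 rad
V = θ·R_c·A = 1.169371·13.2474·260.1250 = 4029.627 mm³

Volume = 4029.627 mm³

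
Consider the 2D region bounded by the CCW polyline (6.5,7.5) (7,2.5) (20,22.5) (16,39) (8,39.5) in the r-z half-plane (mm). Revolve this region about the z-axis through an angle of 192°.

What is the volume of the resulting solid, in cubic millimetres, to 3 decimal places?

Profile (r,z), 5 vertices: (6.5,7.5) (7,2.5) (20,22.5) (16,39) (8,39.5)
edge 0: (6.5,7.5)→(7,2.5)  cross = 6.5·2.5 − 7·7.5 = -36.2500; (r_i+r_j)·cross = 13.5·-36.2500 = -489.3750
edge 1: (7,2.5)→(20,22.5)  cross = 7·22.5 − 20·2.5 = 107.5000; (r_i+r_j)·cross = 27·107.5000 = 2902.5000
edge 2: (20,22.5)→(16,39)  cross = 20·39 − 16·22.5 = 420.0000; (r_i+r_j)·cross = 36·420.0000 = 15120.0000
edge 3: (16,39)→(8,39.5)  cross = 16·39.5 − 8·39 = 320.0000; (r_i+r_j)·cross = 24·320.0000 = 7680.0000
edge 4: (8,39.5)→(6.5,7.5)  cross = 8·7.5 − 6.5·39.5 = -196.7500; (r_i+r_j)·cross = 14.5·-196.7500 = -2852.8750
Σcross = 614.5000 → A = |Σcross|/2 = 307.2500 mm²
Σ(r_i+r_j)·cross = 22360.2500 → first moment M = |Σ|/6 = 3726.7083
R_c = M/A = 3726.7083/307.2500 = 12.1292 mm
θ = 192° = 3.351032 rad
V = θ·R_c·A = 3.351032·12.1292·307.2500 = 12488.319 mm³

Volume = 12488.319 mm³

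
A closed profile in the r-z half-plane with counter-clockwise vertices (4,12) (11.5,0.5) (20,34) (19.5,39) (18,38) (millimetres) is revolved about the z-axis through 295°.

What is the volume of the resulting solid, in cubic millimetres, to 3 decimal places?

Profile (r,z), 5 vertices: (4,12) (11.5,0.5) (20,34) (19.5,39) (18,38)
edge 0: (4,12)→(11.5,0.5)  cross = 4·0.5 − 11.5·12 = -136.0000; (r_i+r_j)·cross = 15.5·-136.0000 = -2108.0000
edge 1: (11.5,0.5)→(20,34)  cross = 11.5·34 − 20·0.5 = 381.0000; (r_i+r_j)·cross = 31.5·381.0000 = 12001.5000
edge 2: (20,34)→(19.5,39)  cross = 20·39 − 19.5·34 = 117.0000; (r_i+r_j)·cross = 39.5·117.0000 = 4621.5000
edge 3: (19.5,39)→(18,38)  cross = 19.5·38 − 18·39 = 39.0000; (r_i+r_j)·cross = 37.5·39.0000 = 1462.5000
edge 4: (18,38)→(4,12)  cross = 18·12 − 4·38 = 64.0000; (r_i+r_j)·cross = 22·64.0000 = 1408.0000
Σcross = 465.0000 → A = |Σcross|/2 = 232.5000 mm²
Σ(r_i+r_j)·cross = 17385.5000 → first moment M = |Σ|/6 = 2897.5833
R_c = M/A = 2897.5833/232.5000 = 12.4627 mm
θ = 295° = 5.148721 rad
V = θ·R_c·A = 5.148721·12.4627·232.5000 = 14918.849 mm³

Volume = 14918.849 mm³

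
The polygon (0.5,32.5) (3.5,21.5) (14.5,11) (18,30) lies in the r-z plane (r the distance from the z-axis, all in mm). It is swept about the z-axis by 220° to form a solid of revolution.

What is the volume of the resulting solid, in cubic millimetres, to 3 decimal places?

Profile (r,z), 4 vertices: (0.5,32.5) (3.5,21.5) (14.5,11) (18,30)
edge 0: (0.5,32.5)→(3.5,21.5)  cross = 0.5·21.5 − 3.5·32.5 = -103.0000; (r_i+r_j)·cross = 4·-103.0000 = -412.0000
edge 1: (3.5,21.5)→(14.5,11)  cross = 3.5·11 − 14.5·21.5 = -273.2500; (r_i+r_j)·cross = 18·-273.2500 = -4918.5000
edge 2: (14.5,11)→(18,30)  cross = 14.5·30 − 18·11 = 237.0000; (r_i+r_j)·cross = 32.5·237.0000 = 7702.5000
edge 3: (18,30)→(0.5,32.5)  cross = 18·32.5 − 0.5·30 = 570.0000; (r_i+r_j)·cross = 18.5·570.0000 = 10545.0000
Σcross = 430.7500 → A = |Σcross|/2 = 215.3750 mm²
Σ(r_i+r_j)·cross = 12917.0000 → first moment M = |Σ|/6 = 2152.8333
R_c = M/A = 2152.8333/215.3750 = 9.9957 mm
θ = 220° = 3.839724 rad
V = θ·R_c·A = 3.839724·9.9957·215.3750 = 8266.287 mm³

Volume = 8266.287 mm³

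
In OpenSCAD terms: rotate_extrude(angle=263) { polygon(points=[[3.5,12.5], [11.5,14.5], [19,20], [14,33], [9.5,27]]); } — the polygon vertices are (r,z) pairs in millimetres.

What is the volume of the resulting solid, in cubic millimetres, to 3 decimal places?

Profile (r,z), 5 vertices: (3.5,12.5) (11.5,14.5) (19,20) (14,33) (9.5,27)
edge 0: (3.5,12.5)→(11.5,14.5)  cross = 3.5·14.5 − 11.5·12.5 = -93.0000; (r_i+r_j)·cross = 15·-93.0000 = -1395.0000
edge 1: (11.5,14.5)→(19,20)  cross = 11.5·20 − 19·14.5 = -45.5000; (r_i+r_j)·cross = 30.5·-45.5000 = -1387.7500
edge 2: (19,20)→(14,33)  cross = 19·33 − 14·20 = 347.0000; (r_i+r_j)·cross = 33·347.0000 = 11451.0000
edge 3: (14,33)→(9.5,27)  cross = 14·27 − 9.5·33 = 64.5000; (r_i+r_j)·cross = 23.5·64.5000 = 1515.7500
edge 4: (9.5,27)→(3.5,12.5)  cross = 9.5·12.5 − 3.5·27 = 24.2500; (r_i+r_j)·cross = 13·24.2500 = 315.2500
Σcross = 297.2500 → A = |Σcross|/2 = 148.6250 mm²
Σ(r_i+r_j)·cross = 10499.2500 → first moment M = |Σ|/6 = 1749.8750
R_c = M/A = 1749.8750/148.6250 = 11.7738 mm
θ = 263° = 4.590216 rad
V = θ·R_c·A = 4.590216·11.7738·148.6250 = 8032.304 mm³

Volume = 8032.304 mm³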